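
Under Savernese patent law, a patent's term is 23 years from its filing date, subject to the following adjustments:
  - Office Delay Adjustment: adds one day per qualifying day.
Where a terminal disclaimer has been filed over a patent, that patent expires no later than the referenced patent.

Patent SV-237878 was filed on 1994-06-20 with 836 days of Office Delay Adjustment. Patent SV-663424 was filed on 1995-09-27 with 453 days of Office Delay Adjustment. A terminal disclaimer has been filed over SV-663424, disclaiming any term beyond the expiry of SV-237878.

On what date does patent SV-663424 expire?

Natural term of SV-663424:
  Base: filing + 23 years → 27 September 2018.
  Office Delay Adjustment: +453 days → 24 December 2019.
Expiry of referenced patent SV-237878:
  Base: filing + 23 years → 20 June 2017.
  Office Delay Adjustment: +836 days → 4 October 2019.
Terminal disclaimer: SV-663424 expires on the earlier of 24 December 2019 and 4 October 2019.

2019-10-04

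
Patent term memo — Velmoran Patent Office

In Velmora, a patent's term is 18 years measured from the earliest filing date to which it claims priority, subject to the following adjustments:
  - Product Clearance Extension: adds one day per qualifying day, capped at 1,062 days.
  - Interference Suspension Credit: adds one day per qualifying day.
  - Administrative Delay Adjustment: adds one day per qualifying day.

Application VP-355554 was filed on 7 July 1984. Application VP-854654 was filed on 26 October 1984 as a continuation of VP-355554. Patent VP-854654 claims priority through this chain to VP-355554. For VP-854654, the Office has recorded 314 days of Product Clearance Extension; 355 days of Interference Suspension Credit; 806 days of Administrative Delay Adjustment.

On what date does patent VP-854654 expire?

Earliest priority filing: 7 July 1984.
Base term: 7 July 1984 + 18 years → 7 July 2002.
Product Clearance Extension: 314 days (within the 1062-day cap) → +314 days → 17 May 2003.
Interference Suspension Credit: +355 days → 6 May 2004.
Administrative Delay Adjustment: +806 days → 21 July 2006.

2006-07-21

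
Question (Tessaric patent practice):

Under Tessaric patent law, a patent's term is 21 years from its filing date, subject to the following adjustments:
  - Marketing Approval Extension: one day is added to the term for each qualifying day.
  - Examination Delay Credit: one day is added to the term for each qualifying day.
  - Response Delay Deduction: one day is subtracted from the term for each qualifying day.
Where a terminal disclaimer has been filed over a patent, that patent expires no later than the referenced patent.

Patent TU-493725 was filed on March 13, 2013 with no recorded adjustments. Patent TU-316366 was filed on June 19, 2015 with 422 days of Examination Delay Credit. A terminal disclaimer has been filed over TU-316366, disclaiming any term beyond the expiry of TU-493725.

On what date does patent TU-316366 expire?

2034-03-13

Natural term of TU-316366:
  Base: filing + 21 years → 19 June 2036.
  Examination Delay Credit: +422 days → 15 August 2037.
Expiry of referenced patent TU-493725:
  Base: filing + 21 years → 13 March 2034.
Terminal disclaimer: TU-316366 expires on the earlier of 15 August 2037 and 13 March 2034.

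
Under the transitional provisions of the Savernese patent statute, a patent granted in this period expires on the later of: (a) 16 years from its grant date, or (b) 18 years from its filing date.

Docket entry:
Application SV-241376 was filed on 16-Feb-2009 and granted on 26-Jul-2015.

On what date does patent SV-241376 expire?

July 26, 2031

(a) grant + 16 years → 26 July 2031.
(b) filing + 18 years → 16 February 2027.
Later of the two: 26 July 2031.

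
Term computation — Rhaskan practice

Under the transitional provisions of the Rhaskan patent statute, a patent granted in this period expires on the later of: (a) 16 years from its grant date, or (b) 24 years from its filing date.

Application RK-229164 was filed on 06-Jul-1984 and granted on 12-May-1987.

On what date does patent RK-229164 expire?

2008-07-06

(a) grant + 16 years → 12 May 2003.
(b) filing + 24 years → 6 July 2008.
Later of the two: 6 July 2008.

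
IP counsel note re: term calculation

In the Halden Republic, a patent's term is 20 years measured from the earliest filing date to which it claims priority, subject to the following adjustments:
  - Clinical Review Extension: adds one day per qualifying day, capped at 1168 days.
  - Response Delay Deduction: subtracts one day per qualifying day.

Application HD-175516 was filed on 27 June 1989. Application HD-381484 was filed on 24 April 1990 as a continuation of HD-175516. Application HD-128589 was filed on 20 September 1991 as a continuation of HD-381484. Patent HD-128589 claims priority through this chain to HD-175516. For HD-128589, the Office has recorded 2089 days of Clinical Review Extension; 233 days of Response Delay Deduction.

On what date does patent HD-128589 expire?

Earliest priority filing: 27 June 1989.
Base term: 27 June 1989 + 20 years → 27 June 2009.
Clinical Review Extension: 2089 days claimed exceeds the 1168-day cap, so +1168 days → 7 September 2012.
Response Delay Deduction: −233 days → 18 January 2012.

2012-01-18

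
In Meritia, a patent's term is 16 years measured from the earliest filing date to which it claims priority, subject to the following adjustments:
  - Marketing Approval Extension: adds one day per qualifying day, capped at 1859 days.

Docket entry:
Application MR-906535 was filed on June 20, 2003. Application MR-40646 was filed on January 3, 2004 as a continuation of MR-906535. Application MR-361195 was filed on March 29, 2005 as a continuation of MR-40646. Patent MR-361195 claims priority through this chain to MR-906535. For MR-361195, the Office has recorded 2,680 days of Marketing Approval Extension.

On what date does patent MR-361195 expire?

Earliest priority filing: 20 June 2003.
Base term: 20 June 2003 + 16 years → 20 June 2019.
Marketing Approval Extension: 2680 days claimed exceeds the 1859-day cap, so +1859 days → 22 July 2024.

2024-07-22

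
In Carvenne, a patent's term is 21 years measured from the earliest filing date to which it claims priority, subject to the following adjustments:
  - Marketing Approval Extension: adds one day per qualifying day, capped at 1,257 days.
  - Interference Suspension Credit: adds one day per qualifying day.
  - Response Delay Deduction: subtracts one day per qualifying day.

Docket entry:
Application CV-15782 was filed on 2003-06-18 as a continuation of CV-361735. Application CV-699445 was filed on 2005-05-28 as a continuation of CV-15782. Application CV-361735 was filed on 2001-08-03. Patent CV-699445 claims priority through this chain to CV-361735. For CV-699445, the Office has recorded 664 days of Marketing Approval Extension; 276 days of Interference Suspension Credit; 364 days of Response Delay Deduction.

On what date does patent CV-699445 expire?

Earliest priority filing: 3 August 2001.
Base term: 3 August 2001 + 21 years → 3 August 2022.
Marketing Approval Extension: 664 days (within the 1257-day cap) → +664 days → 28 May 2024.
Interference Suspension Credit: +276 days → 28 February 2025.
Response Delay Deduction: −364 days → 1 March 2024.

2024-03-01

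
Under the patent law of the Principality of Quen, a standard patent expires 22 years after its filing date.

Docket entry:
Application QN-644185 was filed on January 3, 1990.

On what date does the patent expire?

January 3, 2012

Filing date + 22 years → 3 January 2012.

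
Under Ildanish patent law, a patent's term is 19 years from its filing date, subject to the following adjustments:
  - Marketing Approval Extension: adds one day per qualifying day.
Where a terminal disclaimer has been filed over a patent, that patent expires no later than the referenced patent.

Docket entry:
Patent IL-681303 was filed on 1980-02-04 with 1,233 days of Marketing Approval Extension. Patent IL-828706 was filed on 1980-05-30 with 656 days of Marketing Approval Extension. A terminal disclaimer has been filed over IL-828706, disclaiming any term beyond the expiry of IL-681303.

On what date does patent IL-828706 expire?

March 16, 2001

Natural term of IL-828706:
  Base: filing + 19 years → 30 May 1999.
  Marketing Approval Extension: +656 days → 16 March 2001.
Expiry of referenced patent IL-681303:
  Base: filing + 19 years → 4 February 1999.
  Marketing Approval Extension: +1233 days → 21 June 2002.
Terminal disclaimer: IL-828706 expires on the earlier of 16 March 2001 and 21 June 2002.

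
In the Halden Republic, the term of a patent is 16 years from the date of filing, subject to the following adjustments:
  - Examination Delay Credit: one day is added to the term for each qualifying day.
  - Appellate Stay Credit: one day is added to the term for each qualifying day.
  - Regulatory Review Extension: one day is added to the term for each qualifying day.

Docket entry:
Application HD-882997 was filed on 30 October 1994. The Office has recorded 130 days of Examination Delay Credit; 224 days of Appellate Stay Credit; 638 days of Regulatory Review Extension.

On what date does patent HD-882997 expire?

Base term: filing date + 16 years → 30 October 2010.
Examination Delay Credit: +130 days → 9 March 2011.
Appellate Stay Credit: +224 days → 19 October 2011.
Regulatory Review Extension: +638 days → 18 July 2013.

2013-07-18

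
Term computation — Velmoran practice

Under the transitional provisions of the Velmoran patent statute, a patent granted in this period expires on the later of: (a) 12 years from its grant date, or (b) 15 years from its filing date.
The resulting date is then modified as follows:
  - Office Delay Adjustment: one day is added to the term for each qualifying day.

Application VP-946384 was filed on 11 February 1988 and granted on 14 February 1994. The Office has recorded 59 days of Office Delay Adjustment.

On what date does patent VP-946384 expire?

April 14, 2006

(a) grant + 12 years → 14 February 2006.
(b) filing + 15 years → 11 February 2003.
Later of the two: 14 February 2006.
Office Delay Adjustment: +59 days → 14 April 2006.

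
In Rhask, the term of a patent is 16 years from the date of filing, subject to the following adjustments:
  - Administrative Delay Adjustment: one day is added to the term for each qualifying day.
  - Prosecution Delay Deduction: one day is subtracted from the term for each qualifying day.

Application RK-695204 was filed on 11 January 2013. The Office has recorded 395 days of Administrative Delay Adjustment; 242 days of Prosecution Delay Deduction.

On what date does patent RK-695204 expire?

2029-06-13

Base term: filing date + 16 years → 11 January 2029.
Administrative Delay Adjustment: +395 days → 10 February 2030.
Prosecution Delay Deduction: −242 days → 13 June 2029.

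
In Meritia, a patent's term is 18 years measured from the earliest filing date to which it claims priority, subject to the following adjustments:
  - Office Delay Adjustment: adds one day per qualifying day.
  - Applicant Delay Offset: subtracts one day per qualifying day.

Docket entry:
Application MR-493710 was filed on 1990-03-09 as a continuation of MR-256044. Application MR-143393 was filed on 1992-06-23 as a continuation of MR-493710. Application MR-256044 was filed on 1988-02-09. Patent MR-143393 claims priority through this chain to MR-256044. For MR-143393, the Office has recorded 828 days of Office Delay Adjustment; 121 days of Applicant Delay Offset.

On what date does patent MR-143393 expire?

Earliest priority filing: 9 February 1988.
Base term: 9 February 1988 + 18 years → 9 February 2006.
Office Delay Adjustment: +828 days → 17 May 2008.
Applicant Delay Offset: −121 days → 17 January 2008.

2008-01-17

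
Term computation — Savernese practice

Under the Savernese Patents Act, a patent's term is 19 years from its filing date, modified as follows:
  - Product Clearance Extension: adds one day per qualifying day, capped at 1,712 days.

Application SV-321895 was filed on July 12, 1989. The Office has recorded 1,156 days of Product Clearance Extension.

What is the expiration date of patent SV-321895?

September 11, 2011

Base term: filing date + 19 years → 12 July 2008.
Product Clearance Extension: 1156 days (within the 1712-day cap) → +1156 days → 11 September 2011.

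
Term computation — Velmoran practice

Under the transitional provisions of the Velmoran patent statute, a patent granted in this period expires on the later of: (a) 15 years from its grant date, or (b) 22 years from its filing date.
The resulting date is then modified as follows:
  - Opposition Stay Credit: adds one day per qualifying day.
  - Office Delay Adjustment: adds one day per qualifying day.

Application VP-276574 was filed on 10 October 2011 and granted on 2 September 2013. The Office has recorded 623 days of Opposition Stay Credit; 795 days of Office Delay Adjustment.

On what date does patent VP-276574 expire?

(a) grant + 15 years → 2 September 2028.
(b) filing + 22 years → 10 October 2033.
Later of the two: 10 October 2033.
Opposition Stay Credit: +623 days → 25 June 2035.
Office Delay Adjustment: +795 days → 28 August 2037.

2037-08-28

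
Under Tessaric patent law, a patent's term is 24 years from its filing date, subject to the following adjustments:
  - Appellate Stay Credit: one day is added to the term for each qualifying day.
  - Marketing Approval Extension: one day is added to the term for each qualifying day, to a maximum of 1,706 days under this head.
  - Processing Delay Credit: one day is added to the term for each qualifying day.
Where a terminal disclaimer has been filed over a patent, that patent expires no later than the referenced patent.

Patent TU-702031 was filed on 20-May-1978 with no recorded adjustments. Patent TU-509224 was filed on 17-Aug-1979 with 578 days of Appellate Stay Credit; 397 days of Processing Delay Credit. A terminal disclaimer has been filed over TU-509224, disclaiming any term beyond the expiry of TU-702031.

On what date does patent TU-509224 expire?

Natural term of TU-509224:
  Base: filing + 24 years → 17 August 2003.
  Appellate Stay Credit: +578 days → 17 March 2005.
  Processing Delay Credit: +397 days → 18 April 2006.
Expiry of referenced patent TU-702031:
  Base: filing + 24 years → 20 May 2002.
Terminal disclaimer: TU-509224 expires on the earlier of 18 April 2006 and 20 May 2002.

2002-05-20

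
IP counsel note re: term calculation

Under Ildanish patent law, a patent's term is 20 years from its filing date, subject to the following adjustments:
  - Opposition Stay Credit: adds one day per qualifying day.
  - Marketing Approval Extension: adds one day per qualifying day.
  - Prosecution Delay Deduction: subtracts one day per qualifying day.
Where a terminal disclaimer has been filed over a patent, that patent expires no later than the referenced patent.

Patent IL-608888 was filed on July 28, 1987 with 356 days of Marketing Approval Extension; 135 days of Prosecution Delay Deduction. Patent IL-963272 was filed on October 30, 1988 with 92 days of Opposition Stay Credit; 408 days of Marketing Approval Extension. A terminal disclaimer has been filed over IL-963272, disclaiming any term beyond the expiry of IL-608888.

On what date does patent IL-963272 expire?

Natural term of IL-963272:
  Base: filing + 20 years → 30 October 2008.
  Opposition Stay Credit: +92 days → 30 January 2009.
  Marketing Approval Extension: +408 days → 14 March 2010.
Expiry of referenced patent IL-608888:
  Base: filing + 20 years → 28 July 2007.
  Marketing Approval Extension: +356 days → 18 July 2008.
  Prosecution Delay Deduction: −135 days → 5 March 2008.
Terminal disclaimer: IL-963272 expires on the earlier of 14 March 2010 and 5 March 2008.

March 5, 2008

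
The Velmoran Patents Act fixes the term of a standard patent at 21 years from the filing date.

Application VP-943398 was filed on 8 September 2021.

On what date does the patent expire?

Filing date + 21 years → 8 September 2042.

2042-09-08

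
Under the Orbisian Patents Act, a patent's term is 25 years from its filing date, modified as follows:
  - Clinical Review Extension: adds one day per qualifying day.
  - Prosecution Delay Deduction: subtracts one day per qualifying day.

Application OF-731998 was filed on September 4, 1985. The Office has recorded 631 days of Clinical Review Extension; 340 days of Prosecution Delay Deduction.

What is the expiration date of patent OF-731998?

June 22, 2011

Base term: filing date + 25 years → 4 September 2010.
Clinical Review Extension: +631 days → 27 May 2012.
Prosecution Delay Deduction: −340 days → 22 June 2011.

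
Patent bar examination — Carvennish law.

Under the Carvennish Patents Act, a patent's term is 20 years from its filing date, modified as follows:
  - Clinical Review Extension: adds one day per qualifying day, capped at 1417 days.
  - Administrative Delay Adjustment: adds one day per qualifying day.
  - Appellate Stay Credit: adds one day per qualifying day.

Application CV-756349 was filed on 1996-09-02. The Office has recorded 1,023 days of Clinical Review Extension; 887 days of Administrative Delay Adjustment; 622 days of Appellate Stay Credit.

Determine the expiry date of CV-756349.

Base term: filing date + 20 years → 2 September 2016.
Clinical Review Extension: 1023 days (within the 1417-day cap) → +1023 days → 22 June 2019.
Administrative Delay Adjustment: +887 days → 25 November 2021.
Appellate Stay Credit: +622 days → 9 August 2023.

2023-08-09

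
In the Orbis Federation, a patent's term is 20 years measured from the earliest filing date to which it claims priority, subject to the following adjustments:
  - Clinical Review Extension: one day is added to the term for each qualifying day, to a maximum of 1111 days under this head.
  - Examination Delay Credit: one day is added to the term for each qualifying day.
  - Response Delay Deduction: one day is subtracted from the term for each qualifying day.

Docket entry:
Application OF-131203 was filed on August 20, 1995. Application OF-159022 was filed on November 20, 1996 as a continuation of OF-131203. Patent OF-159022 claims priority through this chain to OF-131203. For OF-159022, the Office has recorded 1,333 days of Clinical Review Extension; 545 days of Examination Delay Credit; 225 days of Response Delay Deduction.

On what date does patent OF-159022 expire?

2019-07-21

Earliest priority filing: 20 August 1995.
Base term: 20 August 1995 + 20 years → 20 August 2015.
Clinical Review Extension: 1333 days claimed exceeds the 1111-day cap, so +1111 days → 4 September 2018.
Examination Delay Credit: +545 days → 2 March 2020.
Response Delay Deduction: −225 days → 21 July 2019.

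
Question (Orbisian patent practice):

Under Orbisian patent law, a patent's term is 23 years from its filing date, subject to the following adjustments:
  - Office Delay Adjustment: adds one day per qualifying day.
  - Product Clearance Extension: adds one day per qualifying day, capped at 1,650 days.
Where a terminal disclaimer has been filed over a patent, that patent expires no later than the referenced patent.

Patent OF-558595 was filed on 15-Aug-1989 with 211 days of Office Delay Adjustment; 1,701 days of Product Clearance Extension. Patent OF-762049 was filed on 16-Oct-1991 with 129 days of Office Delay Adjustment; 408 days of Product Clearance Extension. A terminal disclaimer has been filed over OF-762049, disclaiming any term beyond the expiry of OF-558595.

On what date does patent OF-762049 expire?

Natural term of OF-762049:
  Base: filing + 23 years → 16 October 2014.
  Office Delay Adjustment: +129 days → 22 February 2015.
  Product Clearance Extension: 408 days (within the 1650-day cap) → +408 days → 5 April 2016.
Expiry of referenced patent OF-558595:
  Base: filing + 23 years → 15 August 2012.
  Office Delay Adjustment: +211 days → 14 March 2013.
  Product Clearance Extension: 1701 days claimed exceeds the 1650-day cap, so +1650 days → 19 September 2017.
Terminal disclaimer: OF-762049 expires on the earlier of 5 April 2016 and 19 September 2017.

2016-04-05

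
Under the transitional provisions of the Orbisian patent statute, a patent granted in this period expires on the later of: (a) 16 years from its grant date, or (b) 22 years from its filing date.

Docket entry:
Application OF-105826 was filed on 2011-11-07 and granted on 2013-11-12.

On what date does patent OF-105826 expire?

November 7, 2033

(a) grant + 16 years → 12 November 2029.
(b) filing + 22 years → 7 November 2033.
Later of the two: 7 November 2033.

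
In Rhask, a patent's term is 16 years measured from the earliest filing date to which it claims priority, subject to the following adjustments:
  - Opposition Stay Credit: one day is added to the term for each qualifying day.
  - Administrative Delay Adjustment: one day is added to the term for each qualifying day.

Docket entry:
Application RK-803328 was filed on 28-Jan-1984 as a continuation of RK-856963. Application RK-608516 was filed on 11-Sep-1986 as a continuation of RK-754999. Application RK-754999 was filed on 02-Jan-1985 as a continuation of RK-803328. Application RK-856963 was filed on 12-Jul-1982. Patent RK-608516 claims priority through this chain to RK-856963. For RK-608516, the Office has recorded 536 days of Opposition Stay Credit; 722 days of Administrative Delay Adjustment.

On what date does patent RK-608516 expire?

2001-12-21

Earliest priority filing: 12 July 1982.
Base term: 12 July 1982 + 16 years → 12 July 1998.
Opposition Stay Credit: +536 days → 30 December 1999.
Administrative Delay Adjustment: +722 days → 21 December 2001.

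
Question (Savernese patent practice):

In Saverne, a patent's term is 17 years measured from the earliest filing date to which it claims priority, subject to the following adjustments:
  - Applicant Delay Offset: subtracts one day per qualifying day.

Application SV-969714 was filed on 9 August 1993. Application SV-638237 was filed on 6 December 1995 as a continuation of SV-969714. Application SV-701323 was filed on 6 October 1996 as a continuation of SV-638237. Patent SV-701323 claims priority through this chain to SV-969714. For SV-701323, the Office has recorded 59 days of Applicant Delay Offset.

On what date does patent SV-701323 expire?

Earliest priority filing: 9 August 1993.
Base term: 9 August 1993 + 17 years → 9 August 2010.
Applicant Delay Offset: −59 days → 11 June 2010.

2010-06-11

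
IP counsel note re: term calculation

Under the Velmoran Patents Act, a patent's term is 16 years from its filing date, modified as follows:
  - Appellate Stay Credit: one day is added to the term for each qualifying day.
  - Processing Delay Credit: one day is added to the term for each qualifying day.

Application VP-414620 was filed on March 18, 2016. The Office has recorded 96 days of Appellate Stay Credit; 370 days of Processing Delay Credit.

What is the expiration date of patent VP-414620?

2033-06-27

Base term: filing date + 16 years → 18 March 2032.
Appellate Stay Credit: +96 days → 22 June 2032.
Processing Delay Credit: +370 days → 27 June 2033.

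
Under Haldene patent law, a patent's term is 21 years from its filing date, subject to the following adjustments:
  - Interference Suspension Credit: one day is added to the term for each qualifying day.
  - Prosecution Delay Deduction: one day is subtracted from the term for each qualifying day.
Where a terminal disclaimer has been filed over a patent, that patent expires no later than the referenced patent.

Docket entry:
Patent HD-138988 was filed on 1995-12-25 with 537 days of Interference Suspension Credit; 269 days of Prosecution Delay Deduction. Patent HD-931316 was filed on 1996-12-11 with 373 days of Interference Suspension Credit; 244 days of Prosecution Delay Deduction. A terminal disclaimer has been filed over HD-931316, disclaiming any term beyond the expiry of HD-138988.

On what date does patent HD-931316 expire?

2017-09-19

Natural term of HD-931316:
  Base: filing + 21 years → 11 December 2017.
  Interference Suspension Credit: +373 days → 19 December 2018.
  Prosecution Delay Deduction: −244 days → 19 April 2018.
Expiry of referenced patent HD-138988:
  Base: filing + 21 years → 25 December 2016.
  Interference Suspension Credit: +537 days → 15 June 2018.
  Prosecution Delay Deduction: −269 days → 19 September 2017.
Terminal disclaimer: HD-931316 expires on the earlier of 19 April 2018 and 19 September 2017.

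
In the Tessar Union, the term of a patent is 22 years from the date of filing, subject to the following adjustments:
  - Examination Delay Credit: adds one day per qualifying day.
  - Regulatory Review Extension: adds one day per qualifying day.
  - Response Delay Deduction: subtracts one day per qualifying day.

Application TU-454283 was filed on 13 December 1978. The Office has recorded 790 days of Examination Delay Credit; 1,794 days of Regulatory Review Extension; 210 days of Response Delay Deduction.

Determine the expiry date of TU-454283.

Base term: filing date + 22 years → 13 December 2000.
Examination Delay Credit: +790 days → 11 February 2003.
Regulatory Review Extension: +1794 days → 10 January 2008.
Response Delay Deduction: −210 days → 14 June 2007.

2007-06-14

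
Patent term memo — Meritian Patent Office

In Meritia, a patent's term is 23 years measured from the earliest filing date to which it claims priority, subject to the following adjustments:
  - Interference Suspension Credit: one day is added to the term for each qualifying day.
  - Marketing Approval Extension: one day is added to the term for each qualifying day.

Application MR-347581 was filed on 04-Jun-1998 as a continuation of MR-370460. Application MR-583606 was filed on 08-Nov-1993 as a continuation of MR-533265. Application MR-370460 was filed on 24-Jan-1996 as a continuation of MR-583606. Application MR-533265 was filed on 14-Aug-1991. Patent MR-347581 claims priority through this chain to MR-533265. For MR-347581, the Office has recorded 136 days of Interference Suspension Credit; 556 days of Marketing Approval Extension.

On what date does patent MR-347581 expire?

July 6, 2016

Earliest priority filing: 14 August 1991.
Base term: 14 August 1991 + 23 years → 14 August 2014.
Interference Suspension Credit: +136 days → 28 December 2014.
Marketing Approval Extension: +556 days → 6 July 2016.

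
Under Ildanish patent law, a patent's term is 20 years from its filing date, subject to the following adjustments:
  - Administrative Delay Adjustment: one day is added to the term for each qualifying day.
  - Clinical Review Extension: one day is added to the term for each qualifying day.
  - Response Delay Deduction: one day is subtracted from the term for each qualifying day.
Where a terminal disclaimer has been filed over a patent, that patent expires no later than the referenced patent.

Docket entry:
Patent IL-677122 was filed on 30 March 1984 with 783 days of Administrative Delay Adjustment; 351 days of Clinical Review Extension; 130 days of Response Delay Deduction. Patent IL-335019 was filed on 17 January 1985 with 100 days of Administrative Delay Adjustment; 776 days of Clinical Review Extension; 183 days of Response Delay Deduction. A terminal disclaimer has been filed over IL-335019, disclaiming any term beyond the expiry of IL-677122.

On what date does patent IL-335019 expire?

December 11, 2006

Natural term of IL-335019:
  Base: filing + 20 years → 17 January 2005.
  Administrative Delay Adjustment: +100 days → 27 April 2005.
  Clinical Review Extension: +776 days → 12 June 2007.
  Response Delay Deduction: −183 days → 11 December 2006.
Expiry of referenced patent IL-677122:
  Base: filing + 20 years → 30 March 2004.
  Administrative Delay Adjustment: +783 days → 22 May 2006.
  Clinical Review Extension: +351 days → 8 May 2007.
  Response Delay Deduction: −130 days → 29 December 2006.
Terminal disclaimer: IL-335019 expires on the earlier of 11 December 2006 and 29 December 2006.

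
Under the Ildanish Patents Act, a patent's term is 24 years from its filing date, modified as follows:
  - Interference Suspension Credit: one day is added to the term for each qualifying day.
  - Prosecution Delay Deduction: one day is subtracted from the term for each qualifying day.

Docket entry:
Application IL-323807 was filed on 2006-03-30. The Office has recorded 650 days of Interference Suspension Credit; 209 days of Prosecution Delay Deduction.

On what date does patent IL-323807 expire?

Base term: filing date + 24 years → 30 March 2030.
Interference Suspension Credit: +650 days → 9 January 2032.
Prosecution Delay Deduction: −209 days → 14 June 2031.

June 14, 2031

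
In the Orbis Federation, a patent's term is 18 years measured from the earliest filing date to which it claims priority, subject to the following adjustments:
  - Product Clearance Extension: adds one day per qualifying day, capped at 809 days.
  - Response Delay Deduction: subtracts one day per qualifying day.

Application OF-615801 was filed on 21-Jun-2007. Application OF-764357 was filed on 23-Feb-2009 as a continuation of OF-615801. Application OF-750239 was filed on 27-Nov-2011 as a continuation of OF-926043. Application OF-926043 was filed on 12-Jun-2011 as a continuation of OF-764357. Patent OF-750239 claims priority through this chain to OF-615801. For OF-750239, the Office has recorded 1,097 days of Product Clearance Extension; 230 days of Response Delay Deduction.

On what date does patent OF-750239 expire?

2027-01-21

Earliest priority filing: 21 June 2007.
Base term: 21 June 2007 + 18 years → 21 June 2025.
Product Clearance Extension: 1097 days claimed exceeds the 809-day cap, so +809 days → 8 September 2027.
Response Delay Deduction: −230 days → 21 January 2027.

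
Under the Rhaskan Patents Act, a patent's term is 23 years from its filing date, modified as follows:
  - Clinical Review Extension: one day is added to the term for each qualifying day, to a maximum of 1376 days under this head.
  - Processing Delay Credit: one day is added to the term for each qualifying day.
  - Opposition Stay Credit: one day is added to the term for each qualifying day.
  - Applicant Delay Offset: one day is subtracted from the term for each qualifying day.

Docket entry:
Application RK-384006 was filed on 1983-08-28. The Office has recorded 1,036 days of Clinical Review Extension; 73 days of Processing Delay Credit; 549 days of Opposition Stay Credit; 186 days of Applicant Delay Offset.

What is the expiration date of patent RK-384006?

Base term: filing date + 23 years → 28 August 2006.
Clinical Review Extension: 1036 days (within the 1376-day cap) → +1036 days → 29 June 2009.
Processing Delay Credit: +73 days → 10 September 2009.
Opposition Stay Credit: +549 days → 13 March 2011.
Applicant Delay Offset: −186 days → 8 September 2010.

September 8, 2010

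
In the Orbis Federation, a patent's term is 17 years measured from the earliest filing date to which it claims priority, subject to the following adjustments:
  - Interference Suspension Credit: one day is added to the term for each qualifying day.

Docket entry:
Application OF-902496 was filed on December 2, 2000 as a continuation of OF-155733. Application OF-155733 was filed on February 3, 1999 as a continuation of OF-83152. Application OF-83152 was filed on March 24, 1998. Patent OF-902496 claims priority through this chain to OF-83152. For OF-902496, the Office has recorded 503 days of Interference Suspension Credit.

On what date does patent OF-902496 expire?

August 8, 2016

Earliest priority filing: 24 March 1998.
Base term: 24 March 1998 + 17 years → 24 March 2015.
Interference Suspension Credit: +503 days → 8 August 2016.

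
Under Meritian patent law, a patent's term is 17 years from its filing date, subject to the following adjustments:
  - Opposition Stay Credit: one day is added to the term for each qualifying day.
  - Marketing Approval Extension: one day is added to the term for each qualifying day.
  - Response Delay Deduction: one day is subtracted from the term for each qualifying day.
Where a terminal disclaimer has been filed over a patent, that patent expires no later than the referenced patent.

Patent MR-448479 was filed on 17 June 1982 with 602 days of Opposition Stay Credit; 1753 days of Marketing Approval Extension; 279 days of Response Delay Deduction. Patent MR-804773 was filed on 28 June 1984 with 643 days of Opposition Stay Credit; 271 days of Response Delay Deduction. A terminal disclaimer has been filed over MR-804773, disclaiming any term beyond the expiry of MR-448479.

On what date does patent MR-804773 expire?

July 5, 2002

Natural term of MR-804773:
  Base: filing + 17 years → 28 June 2001.
  Opposition Stay Credit: +643 days → 2 April 2003.
  Response Delay Deduction: −271 days → 5 July 2002.
Expiry of referenced patent MR-448479:
  Base: filing + 17 years → 17 June 1999.
  Opposition Stay Credit: +602 days → 8 February 2001.
  Marketing Approval Extension: +1753 days → 27 November 2005.
  Response Delay Deduction: −279 days → 21 February 2005.
Terminal disclaimer: MR-804773 expires on the earlier of 5 July 2002 and 21 February 2005.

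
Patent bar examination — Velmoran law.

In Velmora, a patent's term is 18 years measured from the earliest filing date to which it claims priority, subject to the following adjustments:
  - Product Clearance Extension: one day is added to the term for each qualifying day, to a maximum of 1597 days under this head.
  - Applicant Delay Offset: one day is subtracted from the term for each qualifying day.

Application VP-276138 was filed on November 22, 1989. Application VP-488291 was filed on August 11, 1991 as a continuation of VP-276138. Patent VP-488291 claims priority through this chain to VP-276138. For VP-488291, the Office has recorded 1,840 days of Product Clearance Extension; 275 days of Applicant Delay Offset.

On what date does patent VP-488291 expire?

July 6, 2011

Earliest priority filing: 22 November 1989.
Base term: 22 November 1989 + 18 years → 22 November 2007.
Product Clearance Extension: 1840 days claimed exceeds the 1597-day cap, so +1597 days → 6 April 2012.
Applicant Delay Offset: −275 days → 6 July 2011.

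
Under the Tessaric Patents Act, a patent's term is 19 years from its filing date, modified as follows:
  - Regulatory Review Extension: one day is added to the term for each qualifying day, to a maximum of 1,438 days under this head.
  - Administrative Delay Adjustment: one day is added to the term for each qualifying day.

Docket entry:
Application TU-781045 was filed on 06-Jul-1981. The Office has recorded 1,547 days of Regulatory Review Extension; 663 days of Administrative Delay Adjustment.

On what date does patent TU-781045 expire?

Base term: filing date + 19 years → 6 July 2000.
Regulatory Review Extension: 1547 days claimed exceeds the 1438-day cap, so +1438 days → 13 June 2004.
Administrative Delay Adjustment: +663 days → 7 April 2006.

2006-04-07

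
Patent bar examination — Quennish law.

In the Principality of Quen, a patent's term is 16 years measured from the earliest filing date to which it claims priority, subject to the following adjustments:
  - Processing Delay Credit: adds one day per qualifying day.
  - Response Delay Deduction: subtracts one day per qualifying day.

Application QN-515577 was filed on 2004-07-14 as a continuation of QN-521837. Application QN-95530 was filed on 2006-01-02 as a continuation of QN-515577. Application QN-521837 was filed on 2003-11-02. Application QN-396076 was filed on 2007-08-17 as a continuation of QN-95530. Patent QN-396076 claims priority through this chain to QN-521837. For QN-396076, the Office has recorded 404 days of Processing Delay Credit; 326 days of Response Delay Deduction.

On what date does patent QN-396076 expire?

January 19, 2020

Earliest priority filing: 2 November 2003.
Base term: 2 November 2003 + 16 years → 2 November 2019.
Processing Delay Credit: +404 days → 10 December 2020.
Response Delay Deduction: −326 days → 19 January 2020.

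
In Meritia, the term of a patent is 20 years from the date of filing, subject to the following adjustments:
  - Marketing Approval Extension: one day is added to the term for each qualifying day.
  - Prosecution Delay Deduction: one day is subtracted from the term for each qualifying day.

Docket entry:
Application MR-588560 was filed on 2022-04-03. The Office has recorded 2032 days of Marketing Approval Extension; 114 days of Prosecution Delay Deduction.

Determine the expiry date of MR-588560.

July 4, 2047

Base term: filing date + 20 years → 3 April 2042.
Marketing Approval Extension: +2032 days → 26 October 2047.
Prosecution Delay Deduction: −114 days → 4 July 2047.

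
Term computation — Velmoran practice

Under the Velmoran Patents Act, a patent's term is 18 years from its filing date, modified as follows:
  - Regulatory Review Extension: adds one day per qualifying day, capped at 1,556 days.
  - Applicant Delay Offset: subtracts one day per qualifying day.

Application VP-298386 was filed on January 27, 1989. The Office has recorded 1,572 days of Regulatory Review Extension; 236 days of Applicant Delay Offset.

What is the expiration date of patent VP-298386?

2010-09-08

Base term: filing date + 18 years → 27 January 2007.
Regulatory Review Extension: 1572 days claimed exceeds the 1556-day cap, so +1556 days → 2 May 2011.
Applicant Delay Offset: −236 days → 8 September 2010.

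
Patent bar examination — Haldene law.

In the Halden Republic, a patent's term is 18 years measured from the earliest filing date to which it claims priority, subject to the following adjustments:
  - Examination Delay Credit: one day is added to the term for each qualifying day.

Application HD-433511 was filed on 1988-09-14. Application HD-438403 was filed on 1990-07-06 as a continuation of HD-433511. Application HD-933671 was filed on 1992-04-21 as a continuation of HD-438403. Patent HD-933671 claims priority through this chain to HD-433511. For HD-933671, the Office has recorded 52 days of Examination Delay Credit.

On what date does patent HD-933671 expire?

2006-11-05

Earliest priority filing: 14 September 1988.
Base term: 14 September 1988 + 18 years → 14 September 2006.
Examination Delay Credit: +52 days → 5 November 2006.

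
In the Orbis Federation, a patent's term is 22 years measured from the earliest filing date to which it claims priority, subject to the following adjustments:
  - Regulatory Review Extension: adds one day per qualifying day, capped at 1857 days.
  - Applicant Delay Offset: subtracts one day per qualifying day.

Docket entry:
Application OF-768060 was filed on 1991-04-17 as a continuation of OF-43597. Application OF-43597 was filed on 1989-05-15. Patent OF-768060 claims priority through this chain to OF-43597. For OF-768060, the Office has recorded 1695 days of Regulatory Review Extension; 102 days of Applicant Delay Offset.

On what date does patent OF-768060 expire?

Earliest priority filing: 15 May 1989.
Base term: 15 May 1989 + 22 years → 15 May 2011.
Regulatory Review Extension: 1695 days (within the 1857-day cap) → +1695 days → 4 January 2016.
Applicant Delay Offset: −102 days → 24 September 2015.

September 24, 2015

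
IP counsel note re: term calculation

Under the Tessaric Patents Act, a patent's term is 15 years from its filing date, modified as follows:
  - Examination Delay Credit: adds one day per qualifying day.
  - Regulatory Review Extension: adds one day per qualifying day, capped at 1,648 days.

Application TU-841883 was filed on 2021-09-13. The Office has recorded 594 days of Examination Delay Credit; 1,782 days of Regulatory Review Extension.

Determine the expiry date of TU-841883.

November 3, 2042

Base term: filing date + 15 years → 13 September 2036.
Examination Delay Credit: +594 days → 30 April 2038.
Regulatory Review Extension: 1782 days claimed exceeds the 1648-day cap, so +1648 days → 3 November 2042.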